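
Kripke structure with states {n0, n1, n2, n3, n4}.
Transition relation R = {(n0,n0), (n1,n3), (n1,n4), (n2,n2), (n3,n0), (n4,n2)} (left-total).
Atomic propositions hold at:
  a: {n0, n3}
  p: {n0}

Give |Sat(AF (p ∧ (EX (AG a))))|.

AG a: greatest fixpoint, start Z0 = {n0, n3}, keep only states in Sat with every successor in Z. Already a fixed point.
Sat(AG a) = {n0, n3}
Sat(EX (AG a)) = {s : some successor in {n0, n3}} = {n0, n1, n3}
Sat(p ∧ (EX (AG a))) = {n0}
AF (p ∧ (EX (AG a))): least fixpoint, start Z0 = {n0}, add states with every successor in Z. Z1 = {n0, n3}; fixed.
Sat(AF (p ∧ (EX (AG a)))) = {n0, n3}
|Sat(AF (p ∧ (EX (AG a))))| = |{n0, n3}| = 2.

2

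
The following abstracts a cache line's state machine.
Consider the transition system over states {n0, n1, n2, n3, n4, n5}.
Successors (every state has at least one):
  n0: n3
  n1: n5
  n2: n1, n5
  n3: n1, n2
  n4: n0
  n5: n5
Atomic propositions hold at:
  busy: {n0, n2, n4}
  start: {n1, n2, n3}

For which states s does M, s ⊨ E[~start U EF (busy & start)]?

Sat(~start) = {n0, n4, n5}
Sat(busy & start) = {n2}
EF (busy & start): least fixpoint, start Z0 = {n2}, add states with some successor in Z. Z1 = {n2, n3}; Z2 = {n0, n2, n3}; Z3 = {n0, n2, n3, n4}; fixed.
Sat(EF (busy & start)) = {n0, n2, n3, n4}
E[~start U EF (busy & start)]: least fixpoint, start Z0 = Sat(EF (busy & start)) = {n0, n2, n3, n4}, add states in Sat(~start) with some successor in Z. Already a fixed point.
Sat(E[~start U EF (busy & start)]) = {n0, n2, n3, n4}

{n0, n2, n3, n4}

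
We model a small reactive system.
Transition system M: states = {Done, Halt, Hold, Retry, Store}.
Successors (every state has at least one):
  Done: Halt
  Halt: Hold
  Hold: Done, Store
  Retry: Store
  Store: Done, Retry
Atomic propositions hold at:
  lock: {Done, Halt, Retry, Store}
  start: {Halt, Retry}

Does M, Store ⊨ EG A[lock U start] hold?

A[lock U start]: least fixpoint, start Z0 = Sat(start) = {Halt, Retry}, add states in Sat(lock) with every successor in Z. Z1 = {Done, Halt, Retry}; Z2 = {Done, Halt, Retry, Store}; fixed.
Sat(A[lock U start]) = {Done, Halt, Retry, Store}
EG A[lock U start]: greatest fixpoint, start Z0 = {Done, Halt, Retry, Store}, keep only states in Sat with some successor in Z. Z1 = {Done, Retry, Store}; Z2 = {Retry, Store}; fixed.
Sat(EG A[lock U start]) = {Retry, Store}
Store ∈ Sat(EG A[lock U start]) = {Retry, Store}, so the formula holds at Store.

Yes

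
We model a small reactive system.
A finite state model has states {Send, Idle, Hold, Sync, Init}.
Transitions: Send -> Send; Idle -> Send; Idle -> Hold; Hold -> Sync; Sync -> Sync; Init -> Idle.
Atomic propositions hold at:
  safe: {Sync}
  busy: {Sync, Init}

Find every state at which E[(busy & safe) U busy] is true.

Sat(busy & safe) = {Sync}
E[(busy & safe) U busy]: least fixpoint, start Z0 = Sat(busy) = {Sync, Init}, add states in Sat(busy & safe) with some successor in Z. Already a fixed point.
Sat(E[(busy & safe) U busy]) = {Sync, Init}

{Sync, Init}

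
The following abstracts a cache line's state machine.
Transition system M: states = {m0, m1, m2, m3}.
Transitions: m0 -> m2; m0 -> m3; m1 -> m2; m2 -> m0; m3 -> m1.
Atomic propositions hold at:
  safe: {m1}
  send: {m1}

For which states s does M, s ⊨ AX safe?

Sat(AX safe) = {s : every successor in {m1}} = {m3}

{m3}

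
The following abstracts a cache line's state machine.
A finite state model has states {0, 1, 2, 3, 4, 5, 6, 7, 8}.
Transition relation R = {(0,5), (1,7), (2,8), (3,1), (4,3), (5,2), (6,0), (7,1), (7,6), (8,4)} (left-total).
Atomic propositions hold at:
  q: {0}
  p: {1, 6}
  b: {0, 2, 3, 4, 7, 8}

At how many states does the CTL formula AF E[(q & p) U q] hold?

Sat(q & p) = ∅
E[(q & p) U q]: least fixpoint, start Z0 = Sat(q) = {0}, add states in Sat(q & p) with some successor in Z. Already a fixed point.
Sat(E[(q & p) U q]) = {0}
AF E[(q & p) U q]: least fixpoint, start Z0 = {0}, add states with every successor in Z. Z1 = {0, 6}; fixed.
Sat(AF E[(q & p) U q]) = {0, 6}
|Sat(AF E[(q & p) U q])| = |{0, 6}| = 2.

2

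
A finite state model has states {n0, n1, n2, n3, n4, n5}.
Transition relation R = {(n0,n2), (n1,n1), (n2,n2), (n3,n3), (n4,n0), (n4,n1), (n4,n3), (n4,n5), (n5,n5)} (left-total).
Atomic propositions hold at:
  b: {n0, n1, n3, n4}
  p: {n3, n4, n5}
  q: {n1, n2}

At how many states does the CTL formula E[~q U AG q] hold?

4

Sat(~q) = {n0, n3, n4, n5}
AG q: greatest fixpoint, start Z0 = {n1, n2}, keep only states in Sat with every successor in Z. Already a fixed point.
Sat(AG q) = {n1, n2}
E[~q U AG q]: least fixpoint, start Z0 = Sat(AG q) = {n1, n2}, add states in Sat(~q) with some successor in Z. Z1 = {n0, n1, n2, n4}; fixed.
Sat(E[~q U AG q]) = {n0, n1, n2, n4}
|Sat(E[~q U AG q])| = |{n0, n1, n2, n4}| = 4.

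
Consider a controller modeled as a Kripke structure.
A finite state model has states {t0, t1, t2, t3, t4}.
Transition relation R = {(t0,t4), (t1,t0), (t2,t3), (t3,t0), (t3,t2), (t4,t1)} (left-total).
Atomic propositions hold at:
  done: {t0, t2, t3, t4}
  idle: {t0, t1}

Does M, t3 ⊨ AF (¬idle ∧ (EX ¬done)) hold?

No

Sat(¬idle) = {t2, t3, t4}
Sat(¬done) = {t1}
Sat(EX ¬done) = {s : some successor in {t1}} = {t4}
Sat(¬idle ∧ (EX ¬done)) = {t4}
AF (¬idle ∧ (EX ¬done)): least fixpoint, start Z0 = {t4}, add states with every successor in Z. Z1 = {t0, t4}; Z2 = {t0, t1, t4}; fixed.
Sat(AF (¬idle ∧ (EX ¬done))) = {t0, t1, t4}
t3 ∉ Sat(AF (¬idle ∧ (EX ¬done))) = {t0, t1, t4}, so the formula does not hold at t3.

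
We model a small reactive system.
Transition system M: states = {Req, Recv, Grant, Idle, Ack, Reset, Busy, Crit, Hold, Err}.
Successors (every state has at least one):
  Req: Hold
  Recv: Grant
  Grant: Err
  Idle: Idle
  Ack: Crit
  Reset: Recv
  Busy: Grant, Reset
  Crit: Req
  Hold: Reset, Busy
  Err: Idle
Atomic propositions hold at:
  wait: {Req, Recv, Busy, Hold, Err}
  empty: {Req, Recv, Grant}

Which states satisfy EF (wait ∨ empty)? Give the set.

Sat(wait ∨ empty) = {Req, Recv, Grant, Busy, Hold, Err}
EF (wait ∨ empty): least fixpoint, start Z0 = {Req, Recv, Grant, Busy, Hold, Err}, add states with some successor in Z. Z1 = {Req, Recv, Grant, Reset, Busy, Crit, Hold, Err}; Z2 = {Req, Recv, Grant, Ack, Reset, Busy, Crit, Hold, Err}; fixed.
Sat(EF (wait ∨ empty)) = {Req, Recv, Grant, Ack, Reset, Busy, Crit, Hold, Err}

{Req, Recv, Grant, Ack, Reset, Busy, Crit, Hold, Err}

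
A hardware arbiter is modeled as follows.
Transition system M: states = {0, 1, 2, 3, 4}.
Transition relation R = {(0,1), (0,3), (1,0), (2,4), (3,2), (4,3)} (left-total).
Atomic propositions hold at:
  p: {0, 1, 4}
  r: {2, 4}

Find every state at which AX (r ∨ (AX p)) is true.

Sat(AX p) = {s : every successor in {0, 1, 4}} = {1, 2}
Sat(r ∨ (AX p)) = {1, 2, 4}
Sat(AX (r ∨ (AX p))) = {s : every successor in {1, 2, 4}} = {2, 3}

{2, 3}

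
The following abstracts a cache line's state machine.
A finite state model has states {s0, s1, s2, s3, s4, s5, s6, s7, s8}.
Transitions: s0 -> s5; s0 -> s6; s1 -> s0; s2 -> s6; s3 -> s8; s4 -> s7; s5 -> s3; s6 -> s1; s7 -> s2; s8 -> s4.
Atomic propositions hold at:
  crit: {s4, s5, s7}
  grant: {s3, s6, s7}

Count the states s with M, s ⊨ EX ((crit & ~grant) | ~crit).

Sat(~grant) = {s0, s1, s2, s4, s5, s8}
Sat(crit & ~grant) = {s4, s5}
Sat(~crit) = {s0, s1, s2, s3, s6, s8}
Sat((crit & ~grant) | ~crit) = {s0, s1, s2, s3, s4, s5, s6, s8}
Sat(EX ((crit & ~grant) | ~crit)) = {s : some successor in {s0, s1, s2, s3, s4, s5, s6, s8}} = {s0, s1, s2, s3, s5, s6, s7, s8}
|Sat(EX ((crit & ~grant) | ~crit))| = |{s0, s1, s2, s3, s5, s6, s7, s8}| = 8.

8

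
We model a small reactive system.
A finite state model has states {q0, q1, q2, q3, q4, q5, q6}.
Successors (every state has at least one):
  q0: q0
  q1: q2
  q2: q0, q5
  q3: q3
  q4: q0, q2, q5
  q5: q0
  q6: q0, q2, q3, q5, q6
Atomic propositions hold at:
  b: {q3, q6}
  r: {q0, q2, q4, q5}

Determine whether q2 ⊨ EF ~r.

Sat(~r) = {q1, q3, q6}
EF ~r: least fixpoint, start Z0 = {q1, q3, q6}, add states with some successor in Z. Already a fixed point.
Sat(EF ~r) = {q1, q3, q6}
q2 ∉ Sat(EF ~r) = {q1, q3, q6}, so the formula does not hold at q2.

No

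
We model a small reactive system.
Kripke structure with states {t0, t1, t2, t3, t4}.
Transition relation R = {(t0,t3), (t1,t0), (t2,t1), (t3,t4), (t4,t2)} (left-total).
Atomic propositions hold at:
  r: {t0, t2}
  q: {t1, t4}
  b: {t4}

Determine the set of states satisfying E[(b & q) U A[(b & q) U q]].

{t1, t4}

Sat(b & q) = {t4}
A[(b & q) U q]: least fixpoint, start Z0 = Sat(q) = {t1, t4}, add states in Sat(b & q) with every successor in Z. Already a fixed point.
Sat(A[(b & q) U q]) = {t1, t4}
E[(b & q) U A[(b & q) U q]]: least fixpoint, start Z0 = Sat(A[(b & q) U q]) = {t1, t4}, add states in Sat(b & q) with some successor in Z. Already a fixed point.
Sat(E[(b & q) U A[(b & q) U q]]) = {t1, t4}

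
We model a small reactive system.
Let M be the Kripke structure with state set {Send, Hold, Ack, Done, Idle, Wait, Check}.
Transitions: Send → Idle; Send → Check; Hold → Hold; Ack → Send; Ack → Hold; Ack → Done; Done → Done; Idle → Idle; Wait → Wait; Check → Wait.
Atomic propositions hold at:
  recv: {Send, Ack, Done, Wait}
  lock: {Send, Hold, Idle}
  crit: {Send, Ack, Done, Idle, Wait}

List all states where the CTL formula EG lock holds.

EG lock: greatest fixpoint, start Z0 = {Send, Hold, Idle}, keep only states in Sat with some successor in Z. Already a fixed point.
Sat(EG lock) = {Send, Hold, Idle}

{Send, Hold, Idle}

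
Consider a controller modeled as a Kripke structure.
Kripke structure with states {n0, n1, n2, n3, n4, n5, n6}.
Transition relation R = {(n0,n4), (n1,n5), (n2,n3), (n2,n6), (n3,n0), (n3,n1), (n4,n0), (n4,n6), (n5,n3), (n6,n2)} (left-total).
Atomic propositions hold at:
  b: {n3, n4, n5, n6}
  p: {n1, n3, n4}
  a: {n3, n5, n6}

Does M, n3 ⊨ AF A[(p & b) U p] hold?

Yes

Sat(p & b) = {n3, n4}
A[(p & b) U p]: least fixpoint, start Z0 = Sat(p) = {n1, n3, n4}, add states in Sat(p & b) with every successor in Z. Already a fixed point.
Sat(A[(p & b) U p]) = {n1, n3, n4}
AF A[(p & b) U p]: least fixpoint, start Z0 = {n1, n3, n4}, add states with every successor in Z. Z1 = {n0, n1, n3, n4, n5}; fixed.
Sat(AF A[(p & b) U p]) = {n0, n1, n3, n4, n5}
n3 ∈ Sat(AF A[(p & b) U p]) = {n0, n1, n3, n4, n5}, so the formula holds at n3.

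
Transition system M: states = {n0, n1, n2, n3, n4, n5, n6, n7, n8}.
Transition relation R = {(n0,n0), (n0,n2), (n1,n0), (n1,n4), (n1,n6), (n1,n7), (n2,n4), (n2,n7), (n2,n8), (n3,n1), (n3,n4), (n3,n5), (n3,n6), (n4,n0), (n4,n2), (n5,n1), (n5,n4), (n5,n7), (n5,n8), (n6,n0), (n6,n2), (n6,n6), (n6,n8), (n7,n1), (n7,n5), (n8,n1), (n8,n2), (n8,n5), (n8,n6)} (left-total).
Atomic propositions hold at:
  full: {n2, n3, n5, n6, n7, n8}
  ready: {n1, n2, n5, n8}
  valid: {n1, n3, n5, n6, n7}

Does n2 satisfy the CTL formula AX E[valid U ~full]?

No

Sat(~full) = {n0, n1, n4}
E[valid U ~full]: least fixpoint, start Z0 = Sat(~full) = {n0, n1, n4}, add states in Sat(valid) with some successor in Z. Z1 = {n0, n1, n3, n4, n5, n6, n7}; fixed.
Sat(E[valid U ~full]) = {n0, n1, n3, n4, n5, n6, n7}
Sat(AX E[valid U ~full]) = {s : every successor in {n0, n1, n3, n4, n5, n6, n7}} = {n1, n3, n7}
n2 ∉ Sat(AX E[valid U ~full]) = {n1, n3, n7}, so the formula does not hold at n2.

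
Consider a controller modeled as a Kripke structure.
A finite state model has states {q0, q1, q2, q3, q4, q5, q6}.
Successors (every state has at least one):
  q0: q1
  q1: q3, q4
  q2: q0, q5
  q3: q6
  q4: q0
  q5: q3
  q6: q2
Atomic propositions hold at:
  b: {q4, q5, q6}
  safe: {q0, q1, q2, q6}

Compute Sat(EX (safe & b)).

Sat(safe & b) = {q6}
Sat(EX (safe & b)) = {s : some successor in {q6}} = {q3}

{q3}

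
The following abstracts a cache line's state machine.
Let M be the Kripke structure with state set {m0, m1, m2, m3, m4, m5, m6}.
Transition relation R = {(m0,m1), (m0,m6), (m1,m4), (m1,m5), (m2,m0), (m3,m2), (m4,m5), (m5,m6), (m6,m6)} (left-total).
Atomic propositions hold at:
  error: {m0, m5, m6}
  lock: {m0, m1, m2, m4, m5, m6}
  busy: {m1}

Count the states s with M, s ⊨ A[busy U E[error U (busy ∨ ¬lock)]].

Sat(¬lock) = {m3}
Sat(busy ∨ ¬lock) = {m1, m3}
E[error U (busy ∨ ¬lock)]: least fixpoint, start Z0 = Sat((busy ∨ ¬lock)) = {m1, m3}, add states in Sat(error) with some successor in Z. Z1 = {m0, m1, m3}; fixed.
Sat(E[error U (busy ∨ ¬lock)]) = {m0, m1, m3}
A[busy U E[error U (busy ∨ ¬lock)]]: least fixpoint, start Z0 = Sat(E[error U (busy ∨ ¬lock)]) = {m0, m1, m3}, add states in Sat(busy) with every successor in Z. Already a fixed point.
Sat(A[busy U E[error U (busy ∨ ¬lock)]]) = {m0, m1, m3}
|Sat(A[busy U E[error U (busy ∨ ¬lock)]])| = |{m0, m1, m3}| = 3.

3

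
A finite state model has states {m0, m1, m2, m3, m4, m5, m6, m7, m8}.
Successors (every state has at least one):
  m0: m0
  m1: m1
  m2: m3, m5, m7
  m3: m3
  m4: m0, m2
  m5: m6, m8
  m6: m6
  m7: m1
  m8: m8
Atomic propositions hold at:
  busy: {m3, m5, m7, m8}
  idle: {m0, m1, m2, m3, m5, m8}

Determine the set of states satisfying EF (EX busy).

Sat(EX busy) = {s : some successor in {m3, m5, m7, m8}} = {m2, m3, m5, m8}
EF (EX busy): least fixpoint, start Z0 = {m2, m3, m5, m8}, add states with some successor in Z. Z1 = {m2, m3, m4, m5, m8}; fixed.
Sat(EF (EX busy)) = {m2, m3, m4, m5, m8}

{m2, m3, m4, m5, m8}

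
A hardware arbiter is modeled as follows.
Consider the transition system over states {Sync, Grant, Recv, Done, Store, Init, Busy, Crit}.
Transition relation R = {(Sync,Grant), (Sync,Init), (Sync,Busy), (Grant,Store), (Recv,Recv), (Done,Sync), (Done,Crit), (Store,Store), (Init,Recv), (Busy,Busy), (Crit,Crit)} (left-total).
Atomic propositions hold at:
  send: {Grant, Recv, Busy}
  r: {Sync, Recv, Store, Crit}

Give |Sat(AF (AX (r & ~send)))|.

4

Sat(~send) = {Sync, Done, Store, Init, Crit}
Sat(r & ~send) = {Sync, Store, Crit}
Sat(AX (r & ~send)) = {s : every successor in {Sync, Store, Crit}} = {Grant, Done, Store, Crit}
AF (AX (r & ~send)): least fixpoint, start Z0 = {Grant, Done, Store, Crit}, add states with every successor in Z. Already a fixed point.
Sat(AF (AX (r & ~send))) = {Grant, Done, Store, Crit}
|Sat(AF (AX (r & ~send)))| = |{Grant, Done, Store, Crit}| = 4.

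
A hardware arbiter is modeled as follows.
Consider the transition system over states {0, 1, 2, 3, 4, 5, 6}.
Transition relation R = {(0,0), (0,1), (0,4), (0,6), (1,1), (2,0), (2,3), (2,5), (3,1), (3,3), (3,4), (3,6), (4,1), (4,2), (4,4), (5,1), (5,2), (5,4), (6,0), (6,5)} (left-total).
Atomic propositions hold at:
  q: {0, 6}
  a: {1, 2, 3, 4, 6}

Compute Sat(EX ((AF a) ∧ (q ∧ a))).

{0, 3}

AF a: least fixpoint, start Z0 = {1, 2, 3, 4, 6}, add states with every successor in Z. Z1 = {1, 2, 3, 4, 5, 6}; fixed.
Sat(AF a) = {1, 2, 3, 4, 5, 6}
Sat(q ∧ a) = {6}
Sat((AF a) ∧ (q ∧ a)) = {6}
Sat(EX ((AF a) ∧ (q ∧ a))) = {s : some successor in {6}} = {0, 3}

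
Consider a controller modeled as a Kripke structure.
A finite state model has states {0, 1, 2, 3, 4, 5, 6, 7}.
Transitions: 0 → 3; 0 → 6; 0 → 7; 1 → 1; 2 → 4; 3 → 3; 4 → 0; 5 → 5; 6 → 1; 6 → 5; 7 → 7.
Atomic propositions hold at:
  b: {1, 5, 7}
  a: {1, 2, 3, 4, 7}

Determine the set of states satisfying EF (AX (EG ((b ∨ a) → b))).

{0, 1, 2, 4, 5, 6, 7}

Sat(b ∨ a) = {1, 2, 3, 4, 5, 7}
Sat((b ∨ a) → b) = {0, 1, 5, 6, 7}
EG ((b ∨ a) → b): greatest fixpoint, start Z0 = {0, 1, 5, 6, 7}, keep only states in Sat with some successor in Z. Already a fixed point.
Sat(EG ((b ∨ a) → b)) = {0, 1, 5, 6, 7}
Sat(AX (EG ((b ∨ a) → b))) = {s : every successor in {0, 1, 5, 6, 7}} = {1, 4, 5, 6, 7}
EF (AX (EG ((b ∨ a) → b))): least fixpoint, start Z0 = {1, 4, 5, 6, 7}, add states with some successor in Z. Z1 = {0, 1, 2, 4, 5, 6, 7}; fixed.
Sat(EF (AX (EG ((b ∨ a) → b)))) = {0, 1, 2, 4, 5, 6, 7}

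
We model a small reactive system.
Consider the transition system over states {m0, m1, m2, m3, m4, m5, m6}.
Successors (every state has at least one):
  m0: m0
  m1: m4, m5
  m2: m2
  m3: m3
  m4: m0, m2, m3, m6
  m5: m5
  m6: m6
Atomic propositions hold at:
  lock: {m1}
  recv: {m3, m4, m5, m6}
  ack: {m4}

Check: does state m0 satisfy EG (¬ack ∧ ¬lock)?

Sat(¬ack) = {m0, m1, m2, m3, m5, m6}
Sat(¬lock) = {m0, m2, m3, m4, m5, m6}
Sat(¬ack ∧ ¬lock) = {m0, m2, m3, m5, m6}
EG (¬ack ∧ ¬lock): greatest fixpoint, start Z0 = {m0, m2, m3, m5, m6}, keep only states in Sat with some successor in Z. Already a fixed point.
Sat(EG (¬ack ∧ ¬lock)) = {m0, m2, m3, m5, m6}
m0 ∈ Sat(EG (¬ack ∧ ¬lock)) = {m0, m2, m3, m5, m6}, so the formula holds at m0.

Yes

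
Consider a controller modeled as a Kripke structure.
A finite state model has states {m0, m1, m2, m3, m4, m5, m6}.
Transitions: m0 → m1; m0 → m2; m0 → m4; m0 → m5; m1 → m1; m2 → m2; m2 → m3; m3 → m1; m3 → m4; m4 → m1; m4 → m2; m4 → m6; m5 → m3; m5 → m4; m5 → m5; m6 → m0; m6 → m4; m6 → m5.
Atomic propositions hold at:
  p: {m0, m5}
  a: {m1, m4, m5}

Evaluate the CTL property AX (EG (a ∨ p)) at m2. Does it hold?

No

Sat(a ∨ p) = {m0, m1, m4, m5}
EG (a ∨ p): greatest fixpoint, start Z0 = {m0, m1, m4, m5}, keep only states in Sat with some successor in Z. Already a fixed point.
Sat(EG (a ∨ p)) = {m0, m1, m4, m5}
Sat(AX (EG (a ∨ p))) = {s : every successor in {m0, m1, m4, m5}} = {m1, m3, m6}
m2 ∉ Sat(AX (EG (a ∨ p))) = {m1, m3, m6}, so the formula does not hold at m2.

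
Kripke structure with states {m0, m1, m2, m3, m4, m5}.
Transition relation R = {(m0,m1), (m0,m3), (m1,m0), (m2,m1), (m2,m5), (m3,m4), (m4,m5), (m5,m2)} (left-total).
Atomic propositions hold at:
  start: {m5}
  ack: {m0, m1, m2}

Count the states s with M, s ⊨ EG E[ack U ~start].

Sat(~start) = {m0, m1, m2, m3, m4}
E[ack U ~start]: least fixpoint, start Z0 = Sat(~start) = {m0, m1, m2, m3, m4}, add states in Sat(ack) with some successor in Z. Already a fixed point.
Sat(E[ack U ~start]) = {m0, m1, m2, m3, m4}
EG E[ack U ~start]: greatest fixpoint, start Z0 = {m0, m1, m2, m3, m4}, keep only states in Sat with some successor in Z. Z1 = {m0, m1, m2, m3}; Z2 = {m0, m1, m2}; fixed.
Sat(EG E[ack U ~start]) = {m0, m1, m2}
|Sat(EG E[ack U ~start])| = |{m0, m1, m2}| = 3.

3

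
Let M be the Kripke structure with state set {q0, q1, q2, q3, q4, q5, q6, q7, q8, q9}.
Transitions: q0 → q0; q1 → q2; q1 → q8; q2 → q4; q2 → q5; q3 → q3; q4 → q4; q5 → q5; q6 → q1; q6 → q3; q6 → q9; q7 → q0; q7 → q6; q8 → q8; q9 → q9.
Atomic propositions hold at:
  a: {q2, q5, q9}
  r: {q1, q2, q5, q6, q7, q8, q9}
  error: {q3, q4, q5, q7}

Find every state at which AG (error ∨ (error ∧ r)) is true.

Sat(error ∧ r) = {q5, q7}
Sat(error ∨ (error ∧ r)) = {q3, q4, q5, q7}
AG (error ∨ (error ∧ r)): greatest fixpoint, start Z0 = {q3, q4, q5, q7}, keep only states in Sat with every successor in Z. Z1 = {q3, q4, q5}; fixed.
Sat(AG (error ∨ (error ∧ r))) = {q3, q4, q5}

{q3, q4, q5}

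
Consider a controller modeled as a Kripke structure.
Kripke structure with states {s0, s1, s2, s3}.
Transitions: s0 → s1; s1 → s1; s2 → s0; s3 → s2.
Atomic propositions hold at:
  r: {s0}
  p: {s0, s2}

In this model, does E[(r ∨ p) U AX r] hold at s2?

Yes

Sat(r ∨ p) = {s0, s2}
Sat(AX r) = {s : every successor in {s0}} = {s2}
E[(r ∨ p) U AX r]: least fixpoint, start Z0 = Sat(AX r) = {s2}, add states in Sat(r ∨ p) with some successor in Z. Already a fixed point.
Sat(E[(r ∨ p) U AX r]) = {s2}
s2 ∈ Sat(E[(r ∨ p) U AX r]) = {s2}, so the formula holds at s2.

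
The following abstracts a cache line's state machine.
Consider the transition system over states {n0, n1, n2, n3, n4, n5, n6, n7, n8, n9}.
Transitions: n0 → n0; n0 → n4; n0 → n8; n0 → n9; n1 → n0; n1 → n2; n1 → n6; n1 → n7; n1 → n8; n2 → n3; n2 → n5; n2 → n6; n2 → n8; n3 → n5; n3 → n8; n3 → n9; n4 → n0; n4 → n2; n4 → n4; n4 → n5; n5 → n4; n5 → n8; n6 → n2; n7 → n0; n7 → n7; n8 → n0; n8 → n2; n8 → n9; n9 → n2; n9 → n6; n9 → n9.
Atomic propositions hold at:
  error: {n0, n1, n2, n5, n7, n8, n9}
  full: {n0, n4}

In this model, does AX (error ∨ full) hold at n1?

Sat(error ∨ full) = {n0, n1, n2, n4, n5, n7, n8, n9}
Sat(AX (error ∨ full)) = {s : every successor in {n0, n1, n2, n4, n5, n7, n8, n9}} = {n0, n3, n4, n5, n6, n7, n8}
n1 ∉ Sat(AX (error ∨ full)) = {n0, n3, n4, n5, n6, n7, n8}, so the formula does not hold at n1.

No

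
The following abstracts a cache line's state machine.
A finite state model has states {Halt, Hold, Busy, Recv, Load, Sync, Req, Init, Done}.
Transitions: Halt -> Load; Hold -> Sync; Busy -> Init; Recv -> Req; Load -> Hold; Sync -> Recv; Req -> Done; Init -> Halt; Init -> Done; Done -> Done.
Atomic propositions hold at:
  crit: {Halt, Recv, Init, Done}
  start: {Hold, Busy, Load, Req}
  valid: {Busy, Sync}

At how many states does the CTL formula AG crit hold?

AG crit: greatest fixpoint, start Z0 = {Halt, Recv, Init, Done}, keep only states in Sat with every successor in Z. Z1 = {Init, Done}; Z2 = {Done}; fixed.
Sat(AG crit) = {Done}
|Sat(AG crit)| = |{Done}| = 1.

1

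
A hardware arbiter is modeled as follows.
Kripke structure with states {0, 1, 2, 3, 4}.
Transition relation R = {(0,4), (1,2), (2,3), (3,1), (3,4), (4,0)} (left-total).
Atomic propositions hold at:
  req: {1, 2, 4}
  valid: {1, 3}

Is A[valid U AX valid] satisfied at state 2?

Sat(AX valid) = {s : every successor in {1, 3}} = {2}
A[valid U AX valid]: least fixpoint, start Z0 = Sat(AX valid) = {2}, add states in Sat(valid) with every successor in Z. Z1 = {1, 2}; fixed.
Sat(A[valid U AX valid]) = {1, 2}
2 ∈ Sat(A[valid U AX valid]) = {1, 2}, so the formula holds at 2.

Yes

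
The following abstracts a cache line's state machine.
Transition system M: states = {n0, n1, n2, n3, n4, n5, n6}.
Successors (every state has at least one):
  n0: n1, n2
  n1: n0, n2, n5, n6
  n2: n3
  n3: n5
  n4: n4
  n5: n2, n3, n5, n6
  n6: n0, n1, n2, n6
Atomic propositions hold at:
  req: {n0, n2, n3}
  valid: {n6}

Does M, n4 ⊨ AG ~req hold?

Sat(~req) = {n1, n4, n5, n6}
AG ~req: greatest fixpoint, start Z0 = {n1, n4, n5, n6}, keep only states in Sat with every successor in Z. Z1 = {n4}; fixed.
Sat(AG ~req) = {n4}
n4 ∈ Sat(AG ~req) = {n4}, so the formula holds at n4.

Yes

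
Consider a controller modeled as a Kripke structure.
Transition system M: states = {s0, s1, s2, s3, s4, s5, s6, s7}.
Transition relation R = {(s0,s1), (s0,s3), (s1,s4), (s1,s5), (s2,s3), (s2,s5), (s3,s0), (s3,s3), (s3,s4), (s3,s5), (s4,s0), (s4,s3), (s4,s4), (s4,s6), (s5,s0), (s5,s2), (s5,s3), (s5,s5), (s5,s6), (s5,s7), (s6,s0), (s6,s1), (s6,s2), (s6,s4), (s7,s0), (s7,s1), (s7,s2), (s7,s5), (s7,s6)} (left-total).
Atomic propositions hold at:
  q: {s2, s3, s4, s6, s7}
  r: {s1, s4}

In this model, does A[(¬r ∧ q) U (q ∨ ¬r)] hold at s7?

Sat(¬r) = {s0, s2, s3, s5, s6, s7}
Sat(¬r ∧ q) = {s2, s3, s6, s7}
Sat(q ∨ ¬r) = {s0, s2, s3, s4, s5, s6, s7}
A[(¬r ∧ q) U (q ∨ ¬r)]: least fixpoint, start Z0 = Sat((q ∨ ¬r)) = {s0, s2, s3, s4, s5, s6, s7}, add states in Sat(¬r ∧ q) with every successor in Z. Already a fixed point.
Sat(A[(¬r ∧ q) U (q ∨ ¬r)]) = {s0, s2, s3, s4, s5, s6, s7}
s7 ∈ Sat(A[(¬r ∧ q) U (q ∨ ¬r)]) = {s0, s2, s3, s4, s5, s6, s7}, so the formula holds at s7.

Yes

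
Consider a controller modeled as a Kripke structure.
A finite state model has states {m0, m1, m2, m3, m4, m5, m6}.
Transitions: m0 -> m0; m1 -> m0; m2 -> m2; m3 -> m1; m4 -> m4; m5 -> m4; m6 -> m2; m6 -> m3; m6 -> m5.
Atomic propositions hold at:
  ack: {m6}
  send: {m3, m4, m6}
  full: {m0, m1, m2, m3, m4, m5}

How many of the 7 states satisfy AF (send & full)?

3

Sat(send & full) = {m3, m4}
AF (send & full): least fixpoint, start Z0 = {m3, m4}, add states with every successor in Z. Z1 = {m3, m4, m5}; fixed.
Sat(AF (send & full)) = {m3, m4, m5}
|Sat(AF (send & full))| = |{m3, m4, m5}| = 3.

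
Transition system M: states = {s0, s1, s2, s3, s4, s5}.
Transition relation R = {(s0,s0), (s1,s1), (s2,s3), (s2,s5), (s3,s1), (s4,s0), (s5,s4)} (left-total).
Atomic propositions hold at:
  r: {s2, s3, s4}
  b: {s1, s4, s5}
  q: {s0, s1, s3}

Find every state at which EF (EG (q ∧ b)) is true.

{s1, s2, s3}

Sat(q ∧ b) = {s1}
EG (q ∧ b): greatest fixpoint, start Z0 = {s1}, keep only states in Sat with some successor in Z. Already a fixed point.
Sat(EG (q ∧ b)) = {s1}
EF (EG (q ∧ b)): least fixpoint, start Z0 = {s1}, add states with some successor in Z. Z1 = {s1, s3}; Z2 = {s1, s2, s3}; fixed.
Sat(EF (EG (q ∧ b))) = {s1, s2, s3}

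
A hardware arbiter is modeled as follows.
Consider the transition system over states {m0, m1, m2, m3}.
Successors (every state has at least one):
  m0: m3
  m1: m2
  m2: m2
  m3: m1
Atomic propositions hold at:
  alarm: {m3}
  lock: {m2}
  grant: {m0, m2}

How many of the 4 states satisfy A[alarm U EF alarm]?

2

EF alarm: least fixpoint, start Z0 = {m3}, add states with some successor in Z. Z1 = {m0, m3}; fixed.
Sat(EF alarm) = {m0, m3}
A[alarm U EF alarm]: least fixpoint, start Z0 = Sat(EF alarm) = {m0, m3}, add states in Sat(alarm) with every successor in Z. Already a fixed point.
Sat(A[alarm U EF alarm]) = {m0, m3}
|Sat(A[alarm U EF alarm])| = |{m0, m3}| = 2.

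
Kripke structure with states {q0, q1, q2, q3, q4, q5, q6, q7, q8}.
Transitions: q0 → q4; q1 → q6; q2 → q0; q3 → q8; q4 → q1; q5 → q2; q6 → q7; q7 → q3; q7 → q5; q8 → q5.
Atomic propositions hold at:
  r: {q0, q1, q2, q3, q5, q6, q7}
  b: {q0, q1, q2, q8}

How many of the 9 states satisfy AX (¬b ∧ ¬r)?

1

Sat(¬b) = {q3, q4, q5, q6, q7}
Sat(¬r) = {q4, q8}
Sat(¬b ∧ ¬r) = {q4}
Sat(AX (¬b ∧ ¬r)) = {s : every successor in {q4}} = {q0}
|Sat(AX (¬b ∧ ¬r))| = |{q0}| = 1.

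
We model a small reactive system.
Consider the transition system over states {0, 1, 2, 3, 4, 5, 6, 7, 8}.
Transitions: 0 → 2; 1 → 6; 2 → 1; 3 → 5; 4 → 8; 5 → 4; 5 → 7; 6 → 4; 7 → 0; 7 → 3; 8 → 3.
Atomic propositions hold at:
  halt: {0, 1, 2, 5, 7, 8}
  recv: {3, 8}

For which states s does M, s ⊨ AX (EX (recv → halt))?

Sat(recv → halt) = {0, 1, 2, 4, 5, 6, 7, 8}
Sat(EX (recv → halt)) = {s : some successor in {0, 1, 2, 4, 5, 6, 7, 8}} = {0, 1, 2, 3, 4, 5, 6, 7}
Sat(AX (EX (recv → halt))) = {s : every successor in {0, 1, 2, 3, 4, 5, 6, 7}} = {0, 1, 2, 3, 5, 6, 7, 8}

{0, 1, 2, 3, 5, 6, 7, 8}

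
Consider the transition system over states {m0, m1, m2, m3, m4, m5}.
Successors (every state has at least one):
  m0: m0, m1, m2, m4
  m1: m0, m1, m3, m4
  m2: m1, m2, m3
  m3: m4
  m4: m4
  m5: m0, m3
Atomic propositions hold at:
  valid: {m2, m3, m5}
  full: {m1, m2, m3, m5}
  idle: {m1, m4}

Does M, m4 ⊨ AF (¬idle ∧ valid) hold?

No

Sat(¬idle) = {m0, m2, m3, m5}
Sat(¬idle ∧ valid) = {m2, m3, m5}
AF (¬idle ∧ valid): least fixpoint, start Z0 = {m2, m3, m5}, add states with every successor in Z. Already a fixed point.
Sat(AF (¬idle ∧ valid)) = {m2, m3, m5}
m4 ∉ Sat(AF (¬idle ∧ valid)) = {m2, m3, m5}, so the formula does not hold at m4.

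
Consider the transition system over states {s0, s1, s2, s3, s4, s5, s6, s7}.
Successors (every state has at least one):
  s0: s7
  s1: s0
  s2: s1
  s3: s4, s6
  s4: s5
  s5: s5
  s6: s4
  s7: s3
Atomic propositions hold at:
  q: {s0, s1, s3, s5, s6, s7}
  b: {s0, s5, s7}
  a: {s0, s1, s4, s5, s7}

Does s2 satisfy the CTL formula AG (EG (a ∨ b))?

No

Sat(a ∨ b) = {s0, s1, s4, s5, s7}
EG (a ∨ b): greatest fixpoint, start Z0 = {s0, s1, s4, s5, s7}, keep only states in Sat with some successor in Z. Z1 = {s0, s1, s4, s5}; Z2 = {s1, s4, s5}; Z3 = {s4, s5}; fixed.
Sat(EG (a ∨ b)) = {s4, s5}
AG (EG (a ∨ b)): greatest fixpoint, start Z0 = {s4, s5}, keep only states in Sat with every successor in Z. Already a fixed point.
Sat(AG (EG (a ∨ b))) = {s4, s5}
s2 ∉ Sat(AG (EG (a ∨ b))) = {s4, s5}, so the formula does not hold at s2.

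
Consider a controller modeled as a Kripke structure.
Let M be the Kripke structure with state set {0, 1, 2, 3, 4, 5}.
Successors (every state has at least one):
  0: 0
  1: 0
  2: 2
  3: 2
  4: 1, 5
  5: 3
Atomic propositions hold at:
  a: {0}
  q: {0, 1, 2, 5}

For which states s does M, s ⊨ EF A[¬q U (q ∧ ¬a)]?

Sat(¬q) = {3, 4}
Sat(¬a) = {1, 2, 3, 4, 5}
Sat(q ∧ ¬a) = {1, 2, 5}
A[¬q U (q ∧ ¬a)]: least fixpoint, start Z0 = Sat((q ∧ ¬a)) = {1, 2, 5}, add states in Sat(¬q) with every successor in Z. Z1 = {1, 2, 3, 4, 5}; fixed.
Sat(A[¬q U (q ∧ ¬a)]) = {1, 2, 3, 4, 5}
EF A[¬q U (q ∧ ¬a)]: least fixpoint, start Z0 = {1, 2, 3, 4, 5}, add states with some successor in Z. Already a fixed point.
Sat(EF A[¬q U (q ∧ ¬a)]) = {1, 2, 3, 4, 5}

{1, 2, 3, 4, 5}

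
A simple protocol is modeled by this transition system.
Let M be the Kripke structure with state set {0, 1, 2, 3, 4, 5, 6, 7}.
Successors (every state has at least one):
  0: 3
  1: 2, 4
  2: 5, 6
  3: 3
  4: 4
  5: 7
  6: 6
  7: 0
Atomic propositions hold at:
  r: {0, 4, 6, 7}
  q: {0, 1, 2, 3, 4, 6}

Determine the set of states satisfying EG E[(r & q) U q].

Sat(r & q) = {0, 4, 6}
E[(r & q) U q]: least fixpoint, start Z0 = Sat(q) = {0, 1, 2, 3, 4, 6}, add states in Sat(r & q) with some successor in Z. Already a fixed point.
Sat(E[(r & q) U q]) = {0, 1, 2, 3, 4, 6}
EG E[(r & q) U q]: greatest fixpoint, start Z0 = {0, 1, 2, 3, 4, 6}, keep only states in Sat with some successor in Z. Already a fixed point.
Sat(EG E[(r & q) U q]) = {0, 1, 2, 3, 4, 6}

{0, 1, 2, 3, 4, 6}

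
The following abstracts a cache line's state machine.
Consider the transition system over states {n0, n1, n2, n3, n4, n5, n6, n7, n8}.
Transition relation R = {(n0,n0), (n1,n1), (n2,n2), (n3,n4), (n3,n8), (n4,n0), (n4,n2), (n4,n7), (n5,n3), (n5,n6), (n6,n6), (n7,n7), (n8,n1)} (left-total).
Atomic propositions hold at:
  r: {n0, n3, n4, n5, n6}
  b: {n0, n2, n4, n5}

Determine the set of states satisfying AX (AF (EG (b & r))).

Sat(b & r) = {n0, n4, n5}
EG (b & r): greatest fixpoint, start Z0 = {n0, n4, n5}, keep only states in Sat with some successor in Z. Z1 = {n0, n4}; fixed.
Sat(EG (b & r)) = {n0, n4}
AF (EG (b & r)): least fixpoint, start Z0 = {n0, n4}, add states with every successor in Z. Already a fixed point.
Sat(AF (EG (b & r))) = {n0, n4}
Sat(AX (AF (EG (b & r)))) = {s : every successor in {n0, n4}} = {n0}

{n0}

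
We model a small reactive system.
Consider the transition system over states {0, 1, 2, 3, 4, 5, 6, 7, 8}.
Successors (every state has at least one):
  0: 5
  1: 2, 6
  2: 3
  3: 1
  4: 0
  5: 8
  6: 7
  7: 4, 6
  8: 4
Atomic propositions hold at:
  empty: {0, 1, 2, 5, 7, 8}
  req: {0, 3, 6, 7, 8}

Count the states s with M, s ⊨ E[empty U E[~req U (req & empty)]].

Sat(~req) = {1, 2, 4, 5}
Sat(req & empty) = {0, 7, 8}
E[~req U (req & empty)]: least fixpoint, start Z0 = Sat((req & empty)) = {0, 7, 8}, add states in Sat(~req) with some successor in Z. Z1 = {0, 4, 5, 7, 8}; fixed.
Sat(E[~req U (req & empty)]) = {0, 4, 5, 7, 8}
E[empty U E[~req U (req & empty)]]: least fixpoint, start Z0 = Sat(E[~req U (req & empty)]) = {0, 4, 5, 7, 8}, add states in Sat(empty) with some successor in Z. Already a fixed point.
Sat(E[empty U E[~req U (req & empty)]]) = {0, 4, 5, 7, 8}
|Sat(E[empty U E[~req U (req & empty)]])| = |{0, 4, 5, 7, 8}| = 5.

5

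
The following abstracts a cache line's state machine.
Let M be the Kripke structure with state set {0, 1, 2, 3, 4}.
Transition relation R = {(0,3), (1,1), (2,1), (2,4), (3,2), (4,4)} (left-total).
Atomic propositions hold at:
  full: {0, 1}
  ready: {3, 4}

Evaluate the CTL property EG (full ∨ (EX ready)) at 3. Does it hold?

Sat(EX ready) = {s : some successor in {3, 4}} = {0, 2, 4}
Sat(full ∨ (EX ready)) = {0, 1, 2, 4}
EG (full ∨ (EX ready)): greatest fixpoint, start Z0 = {0, 1, 2, 4}, keep only states in Sat with some successor in Z. Z1 = {1, 2, 4}; fixed.
Sat(EG (full ∨ (EX ready))) = {1, 2, 4}
3 ∉ Sat(EG (full ∨ (EX ready))) = {1, 2, 4}, so the formula does not hold at 3.

No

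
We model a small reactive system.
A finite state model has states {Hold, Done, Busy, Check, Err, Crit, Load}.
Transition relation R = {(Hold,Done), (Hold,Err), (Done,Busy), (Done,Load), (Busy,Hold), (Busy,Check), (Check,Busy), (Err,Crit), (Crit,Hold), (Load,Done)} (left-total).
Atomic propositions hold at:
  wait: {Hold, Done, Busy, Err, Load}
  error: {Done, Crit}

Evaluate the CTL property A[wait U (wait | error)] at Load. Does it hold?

Yes

Sat(wait | error) = {Hold, Done, Busy, Err, Crit, Load}
A[wait U (wait | error)]: least fixpoint, start Z0 = Sat((wait | error)) = {Hold, Done, Busy, Err, Crit, Load}, add states in Sat(wait) with every successor in Z. Already a fixed point.
Sat(A[wait U (wait | error)]) = {Hold, Done, Busy, Err, Crit, Load}
Load ∈ Sat(A[wait U (wait | error)]) = {Hold, Done, Busy, Err, Crit, Load}, so the formula holds at Load.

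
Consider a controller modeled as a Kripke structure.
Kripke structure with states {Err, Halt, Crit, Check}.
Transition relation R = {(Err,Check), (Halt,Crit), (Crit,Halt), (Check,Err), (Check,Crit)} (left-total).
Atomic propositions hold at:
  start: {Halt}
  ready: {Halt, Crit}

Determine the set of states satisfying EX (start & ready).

Sat(start & ready) = {Halt}
Sat(EX (start & ready)) = {s : some successor in {Halt}} = {Crit}

{Crit}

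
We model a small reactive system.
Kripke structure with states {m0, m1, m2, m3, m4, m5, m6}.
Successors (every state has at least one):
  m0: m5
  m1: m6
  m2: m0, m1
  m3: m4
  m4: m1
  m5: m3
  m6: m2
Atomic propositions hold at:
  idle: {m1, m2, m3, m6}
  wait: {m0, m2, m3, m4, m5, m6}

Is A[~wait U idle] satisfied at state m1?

Sat(~wait) = {m1}
A[~wait U idle]: least fixpoint, start Z0 = Sat(idle) = {m1, m2, m3, m6}, add states in Sat(~wait) with every successor in Z. Already a fixed point.
Sat(A[~wait U idle]) = {m1, m2, m3, m6}
m1 ∈ Sat(A[~wait U idle]) = {m1, m2, m3, m6}, so the formula holds at m1.

Yes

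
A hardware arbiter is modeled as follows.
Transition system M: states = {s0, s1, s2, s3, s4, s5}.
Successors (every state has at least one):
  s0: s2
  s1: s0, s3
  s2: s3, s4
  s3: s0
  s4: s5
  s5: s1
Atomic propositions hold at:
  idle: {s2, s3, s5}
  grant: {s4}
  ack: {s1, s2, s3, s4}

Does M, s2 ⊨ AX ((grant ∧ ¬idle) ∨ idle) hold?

Yes

Sat(¬idle) = {s0, s1, s4}
Sat(grant ∧ ¬idle) = {s4}
Sat((grant ∧ ¬idle) ∨ idle) = {s2, s3, s4, s5}
Sat(AX ((grant ∧ ¬idle) ∨ idle)) = {s : every successor in {s2, s3, s4, s5}} = {s0, s2, s4}
s2 ∈ Sat(AX ((grant ∧ ¬idle) ∨ idle)) = {s0, s2, s4}, so the formula holds at s2.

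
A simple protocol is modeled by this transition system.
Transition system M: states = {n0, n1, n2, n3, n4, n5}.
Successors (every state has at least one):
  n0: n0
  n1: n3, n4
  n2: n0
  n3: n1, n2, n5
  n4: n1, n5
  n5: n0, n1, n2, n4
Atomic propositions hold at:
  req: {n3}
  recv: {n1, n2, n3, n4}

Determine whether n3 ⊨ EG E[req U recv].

Yes

E[req U recv]: least fixpoint, start Z0 = Sat(recv) = {n1, n2, n3, n4}, add states in Sat(req) with some successor in Z. Already a fixed point.
Sat(E[req U recv]) = {n1, n2, n3, n4}
EG E[req U recv]: greatest fixpoint, start Z0 = {n1, n2, n3, n4}, keep only states in Sat with some successor in Z. Z1 = {n1, n3, n4}; fixed.
Sat(EG E[req U recv]) = {n1, n3, n4}
n3 ∈ Sat(EG E[req U recv]) = {n1, n3, n4}, so the formula holds at n3.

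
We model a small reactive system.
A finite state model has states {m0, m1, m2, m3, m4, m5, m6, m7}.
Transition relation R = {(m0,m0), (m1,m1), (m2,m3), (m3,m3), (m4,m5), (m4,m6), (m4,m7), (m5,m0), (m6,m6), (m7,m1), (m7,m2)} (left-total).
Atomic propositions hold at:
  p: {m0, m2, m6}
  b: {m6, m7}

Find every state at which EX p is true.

Sat(EX p) = {s : some successor in {m0, m2, m6}} = {m0, m4, m5, m6, m7}

{m0, m4, m5, m6, m7}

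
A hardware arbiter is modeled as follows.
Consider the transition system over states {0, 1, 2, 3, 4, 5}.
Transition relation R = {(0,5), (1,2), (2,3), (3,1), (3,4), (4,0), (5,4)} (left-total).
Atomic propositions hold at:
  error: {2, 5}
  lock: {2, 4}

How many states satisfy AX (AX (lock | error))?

Sat(lock | error) = {2, 4, 5}
Sat(AX (lock | error)) = {s : every successor in {2, 4, 5}} = {0, 1, 5}
Sat(AX (AX (lock | error))) = {s : every successor in {0, 1, 5}} = {0, 4}
|Sat(AX (AX (lock | error)))| = |{0, 4}| = 2.

2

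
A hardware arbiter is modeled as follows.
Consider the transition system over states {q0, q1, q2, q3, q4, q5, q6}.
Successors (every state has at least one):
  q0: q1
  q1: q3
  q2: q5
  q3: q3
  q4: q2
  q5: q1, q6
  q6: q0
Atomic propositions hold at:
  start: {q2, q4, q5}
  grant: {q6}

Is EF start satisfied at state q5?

EF start: least fixpoint, start Z0 = {q2, q4, q5}, add states with some successor in Z. Already a fixed point.
Sat(EF start) = {q2, q4, q5}
q5 ∈ Sat(EF start) = {q2, q4, q5}, so the formula holds at q5.

Yes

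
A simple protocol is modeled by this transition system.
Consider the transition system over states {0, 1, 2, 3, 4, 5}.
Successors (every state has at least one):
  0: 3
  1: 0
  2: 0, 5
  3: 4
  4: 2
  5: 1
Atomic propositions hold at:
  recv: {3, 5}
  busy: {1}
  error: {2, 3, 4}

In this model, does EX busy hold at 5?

Yes

Sat(EX busy) = {s : some successor in {1}} = {5}
5 ∈ Sat(EX busy) = {5}, so the formula holds at 5.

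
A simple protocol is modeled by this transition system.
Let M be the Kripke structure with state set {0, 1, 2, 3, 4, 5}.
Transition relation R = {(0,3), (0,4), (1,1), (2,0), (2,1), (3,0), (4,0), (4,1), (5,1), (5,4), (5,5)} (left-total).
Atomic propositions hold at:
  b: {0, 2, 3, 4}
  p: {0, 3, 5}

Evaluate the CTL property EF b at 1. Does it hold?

No

EF b: least fixpoint, start Z0 = {0, 2, 3, 4}, add states with some successor in Z. Z1 = {0, 2, 3, 4, 5}; fixed.
Sat(EF b) = {0, 2, 3, 4, 5}
1 ∉ Sat(EF b) = {0, 2, 3, 4, 5}, so the formula does not hold at 1.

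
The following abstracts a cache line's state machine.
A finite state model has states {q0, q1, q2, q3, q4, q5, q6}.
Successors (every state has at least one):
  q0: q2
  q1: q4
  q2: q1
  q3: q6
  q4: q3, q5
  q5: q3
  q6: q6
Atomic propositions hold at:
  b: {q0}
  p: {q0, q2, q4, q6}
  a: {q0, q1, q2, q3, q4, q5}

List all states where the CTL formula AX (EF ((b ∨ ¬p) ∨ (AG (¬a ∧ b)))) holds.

Sat(¬p) = {q1, q3, q5}
Sat(b ∨ ¬p) = {q0, q1, q3, q5}
Sat(¬a) = {q6}
Sat(¬a ∧ b) = ∅
AG (¬a ∧ b): greatest fixpoint, start Z0 = ∅, keep only states in Sat with every successor in Z. Already a fixed point.
Sat(AG (¬a ∧ b)) = ∅
Sat((b ∨ ¬p) ∨ (AG (¬a ∧ b))) = {q0, q1, q3, q5}
EF ((b ∨ ¬p) ∨ (AG (¬a ∧ b))): least fixpoint, start Z0 = {q0, q1, q3, q5}, add states with some successor in Z. Z1 = {q0, q1, q2, q3, q4, q5}; fixed.
Sat(EF ((b ∨ ¬p) ∨ (AG (¬a ∧ b)))) = {q0, q1, q2, q3, q4, q5}
Sat(AX (EF ((b ∨ ¬p) ∨ (AG (¬a ∧ b))))) = {s : every successor in {q0, q1, q2, q3, q4, q5}} = {q0, q1, q2, q4, q5}

{q0, q1, q2, q4, q5}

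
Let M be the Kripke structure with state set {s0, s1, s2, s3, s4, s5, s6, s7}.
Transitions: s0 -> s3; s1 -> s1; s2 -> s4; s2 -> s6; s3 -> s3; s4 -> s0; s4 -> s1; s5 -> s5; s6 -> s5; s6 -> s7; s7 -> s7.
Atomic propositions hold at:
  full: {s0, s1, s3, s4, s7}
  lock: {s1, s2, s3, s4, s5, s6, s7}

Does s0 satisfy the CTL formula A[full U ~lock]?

Sat(~lock) = {s0}
A[full U ~lock]: least fixpoint, start Z0 = Sat(~lock) = {s0}, add states in Sat(full) with every successor in Z. Already a fixed point.
Sat(A[full U ~lock]) = {s0}
s0 ∈ Sat(A[full U ~lock]) = {s0}, so the formula holds at s0.

Yes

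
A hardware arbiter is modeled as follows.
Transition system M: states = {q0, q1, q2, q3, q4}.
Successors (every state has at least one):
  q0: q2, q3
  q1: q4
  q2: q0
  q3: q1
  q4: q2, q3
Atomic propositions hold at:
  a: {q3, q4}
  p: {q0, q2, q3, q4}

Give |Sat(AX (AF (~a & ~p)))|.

Sat(~a) = {q0, q1, q2}
Sat(~p) = {q1}
Sat(~a & ~p) = {q1}
AF (~a & ~p): least fixpoint, start Z0 = {q1}, add states with every successor in Z. Z1 = {q1, q3}; fixed.
Sat(AF (~a & ~p)) = {q1, q3}
Sat(AX (AF (~a & ~p))) = {s : every successor in {q1, q3}} = {q3}
|Sat(AX (AF (~a & ~p)))| = |{q3}| = 1.

1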